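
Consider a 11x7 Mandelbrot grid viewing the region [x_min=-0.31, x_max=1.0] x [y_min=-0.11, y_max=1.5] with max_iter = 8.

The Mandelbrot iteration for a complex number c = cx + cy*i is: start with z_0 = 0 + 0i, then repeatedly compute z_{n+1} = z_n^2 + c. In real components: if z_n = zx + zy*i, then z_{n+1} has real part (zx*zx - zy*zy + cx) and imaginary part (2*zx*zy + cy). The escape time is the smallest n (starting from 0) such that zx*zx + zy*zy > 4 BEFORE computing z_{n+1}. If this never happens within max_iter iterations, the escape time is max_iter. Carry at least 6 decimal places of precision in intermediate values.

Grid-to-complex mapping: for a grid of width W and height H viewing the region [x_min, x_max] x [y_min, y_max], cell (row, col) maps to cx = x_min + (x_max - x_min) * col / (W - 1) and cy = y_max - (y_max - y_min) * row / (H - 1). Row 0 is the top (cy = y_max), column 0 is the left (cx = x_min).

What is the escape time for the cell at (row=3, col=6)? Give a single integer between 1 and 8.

z_0 = 0 + 0i, c = 0.4760 + 0.6950i
Iter 1: z = 0.4760 + 0.6950i, |z|^2 = 0.7096
Iter 2: z = 0.2196 + 1.3566i, |z|^2 = 1.8887
Iter 3: z = -1.3163 + 1.2907i, |z|^2 = 3.3985
Iter 4: z = 0.5427 + -2.7028i, |z|^2 = 7.5997
Escaped at iteration 4

Answer: 4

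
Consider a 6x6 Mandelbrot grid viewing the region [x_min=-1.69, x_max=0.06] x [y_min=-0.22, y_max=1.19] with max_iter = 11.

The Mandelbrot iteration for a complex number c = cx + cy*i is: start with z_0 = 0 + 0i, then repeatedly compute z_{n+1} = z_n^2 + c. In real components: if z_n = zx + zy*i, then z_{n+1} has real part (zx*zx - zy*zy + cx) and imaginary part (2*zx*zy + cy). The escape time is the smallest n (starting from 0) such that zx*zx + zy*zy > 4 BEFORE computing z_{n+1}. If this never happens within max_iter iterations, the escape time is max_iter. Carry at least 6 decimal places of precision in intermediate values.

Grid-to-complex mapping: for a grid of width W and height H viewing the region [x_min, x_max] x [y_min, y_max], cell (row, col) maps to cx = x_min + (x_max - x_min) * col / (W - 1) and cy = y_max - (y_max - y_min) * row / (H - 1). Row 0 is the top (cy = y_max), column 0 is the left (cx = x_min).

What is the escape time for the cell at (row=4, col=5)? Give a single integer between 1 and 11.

z_0 = 0 + 0i, c = 0.0600 + 0.0620i
Iter 1: z = 0.0600 + 0.0620i, |z|^2 = 0.0074
Iter 2: z = 0.0598 + 0.0694i, |z|^2 = 0.0084
Iter 3: z = 0.0587 + 0.0703i, |z|^2 = 0.0084
Iter 4: z = 0.0585 + 0.0703i, |z|^2 = 0.0084
Iter 5: z = 0.0585 + 0.0702i, |z|^2 = 0.0084
Iter 6: z = 0.0585 + 0.0702i, |z|^2 = 0.0084
Iter 7: z = 0.0585 + 0.0702i, |z|^2 = 0.0084
Iter 8: z = 0.0585 + 0.0702i, |z|^2 = 0.0084
Iter 9: z = 0.0585 + 0.0702i, |z|^2 = 0.0084
Iter 10: z = 0.0585 + 0.0702i, |z|^2 = 0.0084

Answer: 11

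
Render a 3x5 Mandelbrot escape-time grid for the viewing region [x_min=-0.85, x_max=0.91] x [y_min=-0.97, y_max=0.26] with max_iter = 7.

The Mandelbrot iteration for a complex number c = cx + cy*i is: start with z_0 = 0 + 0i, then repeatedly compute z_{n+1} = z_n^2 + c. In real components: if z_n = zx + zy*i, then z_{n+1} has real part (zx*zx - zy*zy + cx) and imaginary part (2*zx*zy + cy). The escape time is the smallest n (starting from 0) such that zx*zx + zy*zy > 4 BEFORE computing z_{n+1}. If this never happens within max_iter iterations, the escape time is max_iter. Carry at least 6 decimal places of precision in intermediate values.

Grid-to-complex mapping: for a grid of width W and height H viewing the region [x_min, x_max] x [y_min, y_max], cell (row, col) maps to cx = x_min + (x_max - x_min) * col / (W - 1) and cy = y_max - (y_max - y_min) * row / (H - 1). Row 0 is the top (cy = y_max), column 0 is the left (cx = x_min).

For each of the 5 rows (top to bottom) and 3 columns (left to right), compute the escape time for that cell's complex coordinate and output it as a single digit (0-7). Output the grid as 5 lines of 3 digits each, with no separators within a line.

Answer: 773
773
773
472
362

Derivation:
(row=0, col=0): c = -0.8500 + 0.2600i → escape time 7
(row=0, col=1): c = 0.0300 + 0.2600i → escape time 7
(row=0, col=2): c = 0.9100 + 0.2600i → escape time 3
(row=1, col=0): c = -0.8500 + -0.0475i → escape time 7
(row=1, col=1): c = 0.0300 + -0.0475i → escape time 7
(row=1, col=2): c = 0.9100 + -0.0475i → escape time 3
(row=2, col=0): c = -0.8500 + -0.3550i → escape time 7
(row=2, col=1): c = 0.0300 + -0.3550i → escape time 7
(row=2, col=2): c = 0.9100 + -0.3550i → escape time 3
(row=3, col=0): c = -0.8500 + -0.6625i → escape time 4
(row=3, col=1): c = 0.0300 + -0.6625i → escape time 7
(row=3, col=2): c = 0.9100 + -0.6625i → escape time 2
(row=4, col=0): c = -0.8500 + -0.9700i → escape time 3
(row=4, col=1): c = 0.0300 + -0.9700i → escape time 6
(row=4, col=2): c = 0.9100 + -0.9700i → escape time 2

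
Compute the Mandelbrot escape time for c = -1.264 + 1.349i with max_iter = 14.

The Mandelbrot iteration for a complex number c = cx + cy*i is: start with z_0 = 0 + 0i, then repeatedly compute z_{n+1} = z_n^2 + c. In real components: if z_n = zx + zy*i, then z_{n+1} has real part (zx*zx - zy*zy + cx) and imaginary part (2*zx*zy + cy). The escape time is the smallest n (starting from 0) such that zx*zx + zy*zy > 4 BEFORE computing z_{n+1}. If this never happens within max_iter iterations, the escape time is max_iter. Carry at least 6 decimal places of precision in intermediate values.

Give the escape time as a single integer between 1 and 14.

Answer: 2

Derivation:
z_0 = 0 + 0i, c = -1.2640 + 1.3490i
Iter 1: z = -1.2640 + 1.3490i, |z|^2 = 3.4175
Iter 2: z = -1.4861 + -2.0613i, |z|^2 = 6.4574
Escaped at iteration 2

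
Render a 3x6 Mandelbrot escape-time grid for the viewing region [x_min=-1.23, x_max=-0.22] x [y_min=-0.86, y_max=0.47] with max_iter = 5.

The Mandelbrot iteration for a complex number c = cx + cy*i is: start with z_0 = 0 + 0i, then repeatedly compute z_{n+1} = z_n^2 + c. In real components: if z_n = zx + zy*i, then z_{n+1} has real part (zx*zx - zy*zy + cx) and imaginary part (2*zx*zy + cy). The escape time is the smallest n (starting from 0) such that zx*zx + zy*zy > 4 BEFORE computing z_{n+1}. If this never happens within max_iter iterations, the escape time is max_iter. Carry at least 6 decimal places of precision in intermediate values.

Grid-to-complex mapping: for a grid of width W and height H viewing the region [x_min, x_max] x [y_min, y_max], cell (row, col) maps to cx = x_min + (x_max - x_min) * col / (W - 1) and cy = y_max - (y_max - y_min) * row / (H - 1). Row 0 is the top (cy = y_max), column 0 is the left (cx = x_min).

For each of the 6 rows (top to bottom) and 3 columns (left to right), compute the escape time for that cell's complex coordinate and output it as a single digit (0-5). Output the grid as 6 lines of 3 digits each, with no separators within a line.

(row=0, col=0): c = -1.2300 + 0.4700i → escape time 5
(row=0, col=1): c = -0.7250 + 0.4700i → escape time 5
(row=0, col=2): c = -0.2200 + 0.4700i → escape time 5
(row=1, col=0): c = -1.2300 + 0.2040i → escape time 5
(row=1, col=1): c = -0.7250 + 0.2040i → escape time 5
(row=1, col=2): c = -0.2200 + 0.2040i → escape time 5
(row=2, col=0): c = -1.2300 + -0.0620i → escape time 5
(row=2, col=1): c = -0.7250 + -0.0620i → escape time 5
(row=2, col=2): c = -0.2200 + -0.0620i → escape time 5
(row=3, col=0): c = -1.2300 + -0.3280i → escape time 5
(row=3, col=1): c = -0.7250 + -0.3280i → escape time 5
(row=3, col=2): c = -0.2200 + -0.3280i → escape time 5
(row=4, col=0): c = -1.2300 + -0.5940i → escape time 3
(row=4, col=1): c = -0.7250 + -0.5940i → escape time 5
(row=4, col=2): c = -0.2200 + -0.5940i → escape time 5
(row=5, col=0): c = -1.2300 + -0.8600i → escape time 3
(row=5, col=1): c = -0.7250 + -0.8600i → escape time 4
(row=5, col=2): c = -0.2200 + -0.8600i → escape time 5

Answer: 555
555
555
555
355
345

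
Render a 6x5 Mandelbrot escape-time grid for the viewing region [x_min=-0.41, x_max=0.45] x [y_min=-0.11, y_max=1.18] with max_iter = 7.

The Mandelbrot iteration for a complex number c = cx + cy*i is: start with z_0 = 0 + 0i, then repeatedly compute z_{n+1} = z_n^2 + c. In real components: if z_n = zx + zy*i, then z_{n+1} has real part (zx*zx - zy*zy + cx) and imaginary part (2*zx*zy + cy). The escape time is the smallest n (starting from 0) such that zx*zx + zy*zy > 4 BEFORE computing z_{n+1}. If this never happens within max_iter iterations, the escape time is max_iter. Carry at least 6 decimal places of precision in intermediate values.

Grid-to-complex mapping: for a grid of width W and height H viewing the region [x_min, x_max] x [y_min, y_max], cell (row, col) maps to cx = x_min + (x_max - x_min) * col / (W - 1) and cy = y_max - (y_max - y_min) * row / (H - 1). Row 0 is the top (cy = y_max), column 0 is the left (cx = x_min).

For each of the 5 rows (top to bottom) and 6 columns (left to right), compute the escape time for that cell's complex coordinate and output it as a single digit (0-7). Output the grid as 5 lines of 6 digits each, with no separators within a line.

Answer: 333322
577543
777775
777777
777776

Derivation:
(row=0, col=0): c = -0.4100 + 1.1800i → escape time 3
(row=0, col=1): c = -0.2380 + 1.1800i → escape time 3
(row=0, col=2): c = -0.0660 + 1.1800i → escape time 3
(row=0, col=3): c = 0.1060 + 1.1800i → escape time 3
(row=0, col=4): c = 0.2780 + 1.1800i → escape time 2
(row=0, col=5): c = 0.4500 + 1.1800i → escape time 2
(row=1, col=0): c = -0.4100 + 0.8575i → escape time 5
(row=1, col=1): c = -0.2380 + 0.8575i → escape time 7
(row=1, col=2): c = -0.0660 + 0.8575i → escape time 7
(row=1, col=3): c = 0.1060 + 0.8575i → escape time 5
(row=1, col=4): c = 0.2780 + 0.8575i → escape time 4
(row=1, col=5): c = 0.4500 + 0.8575i → escape time 3
(row=2, col=0): c = -0.4100 + 0.5350i → escape time 7
(row=2, col=1): c = -0.2380 + 0.5350i → escape time 7
(row=2, col=2): c = -0.0660 + 0.5350i → escape time 7
(row=2, col=3): c = 0.1060 + 0.5350i → escape time 7
(row=2, col=4): c = 0.2780 + 0.5350i → escape time 7
(row=2, col=5): c = 0.4500 + 0.5350i → escape time 5
(row=3, col=0): c = -0.4100 + 0.2125i → escape time 7
(row=3, col=1): c = -0.2380 + 0.2125i → escape time 7
(row=3, col=2): c = -0.0660 + 0.2125i → escape time 7
(row=3, col=3): c = 0.1060 + 0.2125i → escape time 7
(row=3, col=4): c = 0.2780 + 0.2125i → escape time 7
(row=3, col=5): c = 0.4500 + 0.2125i → escape time 7
(row=4, col=0): c = -0.4100 + -0.1100i → escape time 7
(row=4, col=1): c = -0.2380 + -0.1100i → escape time 7
(row=4, col=2): c = -0.0660 + -0.1100i → escape time 7
(row=4, col=3): c = 0.1060 + -0.1100i → escape time 7
(row=4, col=4): c = 0.2780 + -0.1100i → escape time 7
(row=4, col=5): c = 0.4500 + -0.1100i → escape time 6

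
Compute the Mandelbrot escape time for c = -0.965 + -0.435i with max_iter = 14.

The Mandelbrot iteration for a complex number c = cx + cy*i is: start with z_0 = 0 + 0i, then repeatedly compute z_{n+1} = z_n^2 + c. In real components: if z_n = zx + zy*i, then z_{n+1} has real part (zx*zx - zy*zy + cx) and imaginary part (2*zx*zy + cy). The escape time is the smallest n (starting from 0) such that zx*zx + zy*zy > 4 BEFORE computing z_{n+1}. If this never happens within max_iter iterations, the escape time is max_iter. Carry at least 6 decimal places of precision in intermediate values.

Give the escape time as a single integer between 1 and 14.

Answer: 6

Derivation:
z_0 = 0 + 0i, c = -0.9650 + -0.4350i
Iter 1: z = -0.9650 + -0.4350i, |z|^2 = 1.1204
Iter 2: z = -0.2230 + 0.4046i, |z|^2 = 0.2134
Iter 3: z = -1.0789 + -0.6154i, |z|^2 = 1.5428
Iter 4: z = -0.1797 + 0.8930i, |z|^2 = 0.8297
Iter 5: z = -1.7302 + -0.7559i, |z|^2 = 3.5649
Iter 6: z = 1.4572 + 2.1806i, |z|^2 = 6.8786
Escaped at iteration 6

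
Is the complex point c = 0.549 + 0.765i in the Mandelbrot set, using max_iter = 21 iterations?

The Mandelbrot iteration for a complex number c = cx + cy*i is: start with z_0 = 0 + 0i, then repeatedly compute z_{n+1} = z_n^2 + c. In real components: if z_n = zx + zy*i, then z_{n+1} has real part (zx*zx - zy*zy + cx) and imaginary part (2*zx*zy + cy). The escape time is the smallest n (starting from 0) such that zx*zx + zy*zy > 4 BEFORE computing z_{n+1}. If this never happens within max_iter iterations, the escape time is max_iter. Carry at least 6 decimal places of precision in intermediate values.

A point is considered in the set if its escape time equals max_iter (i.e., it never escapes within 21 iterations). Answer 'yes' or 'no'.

Answer: no

Derivation:
z_0 = 0 + 0i, c = 0.5490 + 0.7650i
Iter 1: z = 0.5490 + 0.7650i, |z|^2 = 0.8866
Iter 2: z = 0.2652 + 1.6050i, |z|^2 = 2.6462
Iter 3: z = -1.9566 + 1.6162i, |z|^2 = 6.4404
Escaped at iteration 3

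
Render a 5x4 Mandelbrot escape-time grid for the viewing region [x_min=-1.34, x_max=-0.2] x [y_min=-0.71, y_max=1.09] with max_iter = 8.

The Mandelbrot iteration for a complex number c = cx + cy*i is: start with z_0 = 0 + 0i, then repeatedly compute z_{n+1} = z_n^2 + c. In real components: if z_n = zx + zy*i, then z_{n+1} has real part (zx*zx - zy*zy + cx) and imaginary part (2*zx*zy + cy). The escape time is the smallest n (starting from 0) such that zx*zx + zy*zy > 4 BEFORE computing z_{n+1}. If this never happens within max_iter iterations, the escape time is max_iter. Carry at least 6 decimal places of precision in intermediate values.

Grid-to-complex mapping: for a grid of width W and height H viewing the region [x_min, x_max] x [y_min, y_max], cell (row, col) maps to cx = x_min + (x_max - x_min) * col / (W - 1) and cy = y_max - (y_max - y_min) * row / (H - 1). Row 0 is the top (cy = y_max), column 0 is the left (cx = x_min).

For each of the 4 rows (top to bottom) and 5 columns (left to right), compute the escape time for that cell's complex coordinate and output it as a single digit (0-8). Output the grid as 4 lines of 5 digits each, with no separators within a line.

(row=0, col=0): c = -1.3400 + 1.0900i → escape time 3
(row=0, col=1): c = -1.0550 + 1.0900i → escape time 3
(row=0, col=2): c = -0.7700 + 1.0900i → escape time 3
(row=0, col=3): c = -0.4850 + 1.0900i → escape time 4
(row=0, col=4): c = -0.2000 + 1.0900i → escape time 8
(row=1, col=0): c = -1.3400 + 0.4900i → escape time 4
(row=1, col=1): c = -1.0550 + 0.4900i → escape time 5
(row=1, col=2): c = -0.7700 + 0.4900i → escape time 6
(row=1, col=3): c = -0.4850 + 0.4900i → escape time 8
(row=1, col=4): c = -0.2000 + 0.4900i → escape time 8
(row=2, col=0): c = -1.3400 + -0.1100i → escape time 8
(row=2, col=1): c = -1.0550 + -0.1100i → escape time 8
(row=2, col=2): c = -0.7700 + -0.1100i → escape time 8
(row=2, col=3): c = -0.4850 + -0.1100i → escape time 8
(row=2, col=4): c = -0.2000 + -0.1100i → escape time 8
(row=3, col=0): c = -1.3400 + -0.7100i → escape time 3
(row=3, col=1): c = -1.0550 + -0.7100i → escape time 3
(row=3, col=2): c = -0.7700 + -0.7100i → escape time 4
(row=3, col=3): c = -0.4850 + -0.7100i → escape time 8
(row=3, col=4): c = -0.2000 + -0.7100i → escape time 8

Answer: 33348
45688
88888
33488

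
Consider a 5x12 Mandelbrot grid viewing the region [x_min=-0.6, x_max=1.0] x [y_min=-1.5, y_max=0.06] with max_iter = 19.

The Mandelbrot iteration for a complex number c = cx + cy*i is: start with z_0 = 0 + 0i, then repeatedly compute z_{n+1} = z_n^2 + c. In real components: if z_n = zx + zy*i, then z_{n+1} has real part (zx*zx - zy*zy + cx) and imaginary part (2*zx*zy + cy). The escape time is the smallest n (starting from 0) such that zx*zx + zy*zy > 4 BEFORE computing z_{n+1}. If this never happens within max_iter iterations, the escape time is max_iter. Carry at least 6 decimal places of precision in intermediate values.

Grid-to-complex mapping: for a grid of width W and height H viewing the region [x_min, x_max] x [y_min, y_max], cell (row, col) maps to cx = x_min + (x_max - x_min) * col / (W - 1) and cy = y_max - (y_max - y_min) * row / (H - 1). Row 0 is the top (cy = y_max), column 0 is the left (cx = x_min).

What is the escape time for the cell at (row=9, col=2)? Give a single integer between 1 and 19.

z_0 = 0 + 0i, c = 0.2000 + -1.2164i
Iter 1: z = 0.2000 + -1.2164i, |z|^2 = 1.5195
Iter 2: z = -1.2395 + -1.7029i, |z|^2 = 4.4364
Escaped at iteration 2

Answer: 2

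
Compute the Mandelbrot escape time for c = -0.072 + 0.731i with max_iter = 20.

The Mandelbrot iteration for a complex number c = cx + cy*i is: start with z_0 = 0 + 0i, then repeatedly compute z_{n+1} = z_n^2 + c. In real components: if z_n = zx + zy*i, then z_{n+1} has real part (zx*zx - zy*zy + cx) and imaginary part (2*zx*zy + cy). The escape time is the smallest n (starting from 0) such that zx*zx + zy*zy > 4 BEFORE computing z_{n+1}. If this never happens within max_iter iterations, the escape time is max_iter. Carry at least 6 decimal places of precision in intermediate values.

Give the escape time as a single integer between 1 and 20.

Answer: 20

Derivation:
z_0 = 0 + 0i, c = -0.0720 + 0.7310i
Iter 1: z = -0.0720 + 0.7310i, |z|^2 = 0.5395
Iter 2: z = -0.6012 + 0.6257i, |z|^2 = 0.7530
Iter 3: z = -0.1021 + -0.0214i, |z|^2 = 0.0109
Iter 4: z = -0.0620 + 0.7354i, |z|^2 = 0.5446
Iter 5: z = -0.6089 + 0.6398i, |z|^2 = 0.7801
Iter 6: z = -0.1105 + -0.0481i, |z|^2 = 0.0145
Iter 7: z = -0.0621 + 0.7416i, |z|^2 = 0.5539
Iter 8: z = -0.6182 + 0.6389i, |z|^2 = 0.7903
Iter 9: z = -0.0980 + -0.0589i, |z|^2 = 0.0131
Iter 10: z = -0.0659 + 0.7425i, |z|^2 = 0.5557
Iter 11: z = -0.6190 + 0.6332i, |z|^2 = 0.7841
Iter 12: z = -0.0897 + -0.0529i, |z|^2 = 0.0109
Iter 13: z = -0.0668 + 0.7405i, |z|^2 = 0.5528
Iter 14: z = -0.6159 + 0.6321i, |z|^2 = 0.7789
Iter 15: z = -0.0923 + -0.0477i, |z|^2 = 0.0108
Iter 16: z = -0.0658 + 0.7398i, |z|^2 = 0.5516
Iter 17: z = -0.6150 + 0.6337i, |z|^2 = 0.7798
Iter 18: z = -0.0954 + -0.0484i, |z|^2 = 0.0114
Iter 19: z = -0.0652 + 0.7402i, |z|^2 = 0.5522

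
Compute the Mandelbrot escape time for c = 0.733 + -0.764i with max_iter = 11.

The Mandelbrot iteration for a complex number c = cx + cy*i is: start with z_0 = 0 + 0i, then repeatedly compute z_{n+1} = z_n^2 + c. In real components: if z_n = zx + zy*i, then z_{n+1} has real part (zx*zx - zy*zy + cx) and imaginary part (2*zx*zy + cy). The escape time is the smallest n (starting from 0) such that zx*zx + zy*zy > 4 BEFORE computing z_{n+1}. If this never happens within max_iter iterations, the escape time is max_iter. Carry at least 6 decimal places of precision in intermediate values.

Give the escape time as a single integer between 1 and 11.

Answer: 2

Derivation:
z_0 = 0 + 0i, c = 0.7330 + -0.7640i
Iter 1: z = 0.7330 + -0.7640i, |z|^2 = 1.1210
Iter 2: z = 0.6866 + -1.8840i, |z|^2 = 4.0210
Escaped at iteration 2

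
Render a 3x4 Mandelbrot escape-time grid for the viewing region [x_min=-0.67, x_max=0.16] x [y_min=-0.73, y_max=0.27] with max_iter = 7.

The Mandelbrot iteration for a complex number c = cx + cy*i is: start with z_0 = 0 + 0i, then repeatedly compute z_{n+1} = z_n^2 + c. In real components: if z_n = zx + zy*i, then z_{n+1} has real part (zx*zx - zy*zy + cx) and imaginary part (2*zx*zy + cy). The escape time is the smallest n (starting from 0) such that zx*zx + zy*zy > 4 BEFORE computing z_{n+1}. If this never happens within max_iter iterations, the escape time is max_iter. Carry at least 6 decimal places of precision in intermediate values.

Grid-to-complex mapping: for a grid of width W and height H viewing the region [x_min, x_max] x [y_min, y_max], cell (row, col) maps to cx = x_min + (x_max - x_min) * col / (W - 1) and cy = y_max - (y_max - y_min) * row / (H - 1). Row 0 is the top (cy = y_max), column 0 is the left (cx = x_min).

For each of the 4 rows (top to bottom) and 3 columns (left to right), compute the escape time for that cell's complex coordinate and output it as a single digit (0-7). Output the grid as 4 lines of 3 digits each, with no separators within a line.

Answer: 777
777
777
576

Derivation:
(row=0, col=0): c = -0.6700 + 0.2700i → escape time 7
(row=0, col=1): c = -0.2550 + 0.2700i → escape time 7
(row=0, col=2): c = 0.1600 + 0.2700i → escape time 7
(row=1, col=0): c = -0.6700 + -0.0633i → escape time 7
(row=1, col=1): c = -0.2550 + -0.0633i → escape time 7
(row=1, col=2): c = 0.1600 + -0.0633i → escape time 7
(row=2, col=0): c = -0.6700 + -0.3967i → escape time 7
(row=2, col=1): c = -0.2550 + -0.3967i → escape time 7
(row=2, col=2): c = 0.1600 + -0.3967i → escape time 7
(row=3, col=0): c = -0.6700 + -0.7300i → escape time 5
(row=3, col=1): c = -0.2550 + -0.7300i → escape time 7
(row=3, col=2): c = 0.1600 + -0.7300i → escape time 6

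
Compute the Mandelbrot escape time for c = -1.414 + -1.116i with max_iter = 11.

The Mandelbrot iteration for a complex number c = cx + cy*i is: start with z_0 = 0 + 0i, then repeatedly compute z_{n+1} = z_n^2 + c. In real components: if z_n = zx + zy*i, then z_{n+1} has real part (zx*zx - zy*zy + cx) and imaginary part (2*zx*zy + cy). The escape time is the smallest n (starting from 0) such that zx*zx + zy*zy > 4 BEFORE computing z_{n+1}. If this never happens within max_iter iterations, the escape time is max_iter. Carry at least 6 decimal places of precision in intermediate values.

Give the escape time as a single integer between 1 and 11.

Answer: 2

Derivation:
z_0 = 0 + 0i, c = -1.4140 + -1.1160i
Iter 1: z = -1.4140 + -1.1160i, |z|^2 = 3.2449
Iter 2: z = -0.6601 + 2.0400i, |z|^2 = 4.5975
Escaped at iteration 2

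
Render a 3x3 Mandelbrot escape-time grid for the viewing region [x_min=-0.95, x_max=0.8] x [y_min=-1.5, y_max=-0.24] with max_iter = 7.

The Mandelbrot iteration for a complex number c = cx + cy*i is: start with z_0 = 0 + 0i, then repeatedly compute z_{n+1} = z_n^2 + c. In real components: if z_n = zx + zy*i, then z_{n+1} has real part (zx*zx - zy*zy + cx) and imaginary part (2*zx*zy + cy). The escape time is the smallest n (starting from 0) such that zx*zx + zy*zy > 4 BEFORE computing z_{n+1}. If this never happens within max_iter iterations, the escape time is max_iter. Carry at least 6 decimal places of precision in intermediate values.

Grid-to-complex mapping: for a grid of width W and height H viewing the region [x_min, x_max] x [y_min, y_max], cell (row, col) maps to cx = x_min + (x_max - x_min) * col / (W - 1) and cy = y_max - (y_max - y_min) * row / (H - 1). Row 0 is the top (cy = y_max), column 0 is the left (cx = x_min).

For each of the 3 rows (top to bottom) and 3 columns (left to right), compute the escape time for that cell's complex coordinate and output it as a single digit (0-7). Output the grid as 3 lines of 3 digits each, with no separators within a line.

Answer: 773
372
222

Derivation:
(row=0, col=0): c = -0.9500 + -0.2400i → escape time 7
(row=0, col=1): c = -0.0750 + -0.2400i → escape time 7
(row=0, col=2): c = 0.8000 + -0.2400i → escape time 3
(row=1, col=0): c = -0.9500 + -0.8700i → escape time 3
(row=1, col=1): c = -0.0750 + -0.8700i → escape time 7
(row=1, col=2): c = 0.8000 + -0.8700i → escape time 2
(row=2, col=0): c = -0.9500 + -1.5000i → escape time 2
(row=2, col=1): c = -0.0750 + -1.5000i → escape time 2
(row=2, col=2): c = 0.8000 + -1.5000i → escape time 2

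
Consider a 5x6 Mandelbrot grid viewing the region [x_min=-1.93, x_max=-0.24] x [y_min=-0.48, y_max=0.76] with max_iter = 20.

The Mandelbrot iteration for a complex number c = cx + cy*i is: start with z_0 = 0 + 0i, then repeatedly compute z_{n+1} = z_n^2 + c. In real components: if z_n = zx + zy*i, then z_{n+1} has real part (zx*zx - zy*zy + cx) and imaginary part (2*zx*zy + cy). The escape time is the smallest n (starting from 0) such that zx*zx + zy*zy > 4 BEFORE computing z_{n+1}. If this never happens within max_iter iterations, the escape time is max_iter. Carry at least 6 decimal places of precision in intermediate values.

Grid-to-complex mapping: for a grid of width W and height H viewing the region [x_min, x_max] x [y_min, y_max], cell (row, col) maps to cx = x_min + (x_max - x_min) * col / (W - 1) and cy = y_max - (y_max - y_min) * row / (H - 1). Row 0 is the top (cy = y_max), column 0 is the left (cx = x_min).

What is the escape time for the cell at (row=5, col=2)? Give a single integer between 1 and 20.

Answer: 5

Derivation:
z_0 = 0 + 0i, c = -1.0850 + -0.4800i
Iter 1: z = -1.0850 + -0.4800i, |z|^2 = 1.4076
Iter 2: z = -0.1382 + 0.5616i, |z|^2 = 0.3345
Iter 3: z = -1.3813 + -0.6352i, |z|^2 = 2.3115
Iter 4: z = 0.4195 + 1.2748i, |z|^2 = 1.8011
Iter 5: z = -2.5341 + 0.5896i, |z|^2 = 6.7694
Escaped at iteration 5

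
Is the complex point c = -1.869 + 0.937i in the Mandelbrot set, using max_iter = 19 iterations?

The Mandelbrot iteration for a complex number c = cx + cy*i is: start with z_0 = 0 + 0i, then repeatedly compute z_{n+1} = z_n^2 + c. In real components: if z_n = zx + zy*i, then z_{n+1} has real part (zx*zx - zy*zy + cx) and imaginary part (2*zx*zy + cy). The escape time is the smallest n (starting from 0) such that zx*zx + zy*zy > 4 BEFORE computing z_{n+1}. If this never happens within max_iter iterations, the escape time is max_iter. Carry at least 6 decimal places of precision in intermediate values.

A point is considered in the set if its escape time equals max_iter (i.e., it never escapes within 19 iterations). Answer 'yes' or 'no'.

Answer: no

Derivation:
z_0 = 0 + 0i, c = -1.8690 + 0.9370i
Iter 1: z = -1.8690 + 0.9370i, |z|^2 = 4.3711
Escaped at iteration 1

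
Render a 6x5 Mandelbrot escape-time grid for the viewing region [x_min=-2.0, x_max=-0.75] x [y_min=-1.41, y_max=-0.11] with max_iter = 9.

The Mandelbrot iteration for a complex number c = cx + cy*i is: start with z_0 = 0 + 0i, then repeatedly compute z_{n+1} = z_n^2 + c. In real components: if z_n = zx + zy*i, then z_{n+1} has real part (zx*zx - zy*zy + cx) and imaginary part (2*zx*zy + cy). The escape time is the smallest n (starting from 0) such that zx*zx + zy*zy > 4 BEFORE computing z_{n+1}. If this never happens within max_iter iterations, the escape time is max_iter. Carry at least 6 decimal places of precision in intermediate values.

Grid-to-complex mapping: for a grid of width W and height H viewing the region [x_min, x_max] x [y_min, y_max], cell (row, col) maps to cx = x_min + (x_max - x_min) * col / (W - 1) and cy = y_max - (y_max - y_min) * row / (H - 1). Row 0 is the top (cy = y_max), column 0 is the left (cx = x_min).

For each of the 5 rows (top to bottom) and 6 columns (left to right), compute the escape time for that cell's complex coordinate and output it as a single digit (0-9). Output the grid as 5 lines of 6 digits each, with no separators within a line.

(row=0, col=0): c = -2.0000 + -0.1100i → escape time 1
(row=0, col=1): c = -1.7500 + -0.1100i → escape time 4
(row=0, col=2): c = -1.5000 + -0.1100i → escape time 7
(row=0, col=3): c = -1.2500 + -0.1100i → escape time 9
(row=0, col=4): c = -1.0000 + -0.1100i → escape time 9
(row=0, col=5): c = -0.7500 + -0.1100i → escape time 9
(row=1, col=0): c = -2.0000 + -0.4350i → escape time 1
(row=1, col=1): c = -1.7500 + -0.4350i → escape time 3
(row=1, col=2): c = -1.5000 + -0.4350i → escape time 3
(row=1, col=3): c = -1.2500 + -0.4350i → escape time 7
(row=1, col=4): c = -1.0000 + -0.4350i → escape time 6
(row=1, col=5): c = -0.7500 + -0.4350i → escape time 8
(row=2, col=0): c = -2.0000 + -0.7600i → escape time 1
(row=2, col=1): c = -1.7500 + -0.7600i → escape time 2
(row=2, col=2): c = -1.5000 + -0.7600i → escape time 3
(row=2, col=3): c = -1.2500 + -0.7600i → escape time 3
(row=2, col=4): c = -1.0000 + -0.7600i → escape time 3
(row=2, col=5): c = -0.7500 + -0.7600i → escape time 4
(row=3, col=0): c = -2.0000 + -1.0850i → escape time 1
(row=3, col=1): c = -1.7500 + -1.0850i → escape time 1
(row=3, col=2): c = -1.5000 + -1.0850i → escape time 2
(row=3, col=3): c = -1.2500 + -1.0850i → escape time 3
(row=3, col=4): c = -1.0000 + -1.0850i → escape time 3
(row=3, col=5): c = -0.7500 + -1.0850i → escape time 3
(row=4, col=0): c = -2.0000 + -1.4100i → escape time 1
(row=4, col=1): c = -1.7500 + -1.4100i → escape time 1
(row=4, col=2): c = -1.5000 + -1.4100i → escape time 1
(row=4, col=3): c = -1.2500 + -1.4100i → escape time 2
(row=4, col=4): c = -1.0000 + -1.4100i → escape time 2
(row=4, col=5): c = -0.7500 + -1.4100i → escape time 2

Answer: 147999
133768
123334
112333
111222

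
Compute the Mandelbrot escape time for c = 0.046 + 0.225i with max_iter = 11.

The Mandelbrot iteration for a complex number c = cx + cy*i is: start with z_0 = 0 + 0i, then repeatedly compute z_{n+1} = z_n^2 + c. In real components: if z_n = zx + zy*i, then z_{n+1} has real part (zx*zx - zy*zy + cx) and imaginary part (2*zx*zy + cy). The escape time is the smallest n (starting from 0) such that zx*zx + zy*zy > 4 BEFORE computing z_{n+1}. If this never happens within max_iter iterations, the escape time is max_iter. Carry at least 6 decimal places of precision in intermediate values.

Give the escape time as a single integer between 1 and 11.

z_0 = 0 + 0i, c = 0.0460 + 0.2250i
Iter 1: z = 0.0460 + 0.2250i, |z|^2 = 0.0527
Iter 2: z = -0.0025 + 0.2457i, |z|^2 = 0.0604
Iter 3: z = -0.0144 + 0.2238i, |z|^2 = 0.0503
Iter 4: z = -0.0039 + 0.2186i, |z|^2 = 0.0478
Iter 5: z = -0.0018 + 0.2233i, |z|^2 = 0.0499
Iter 6: z = -0.0039 + 0.2242i, |z|^2 = 0.0503
Iter 7: z = -0.0043 + 0.2233i, |z|^2 = 0.0499
Iter 8: z = -0.0038 + 0.2231i, |z|^2 = 0.0498
Iter 9: z = -0.0038 + 0.2233i, |z|^2 = 0.0499
Iter 10: z = -0.0038 + 0.2233i, |z|^2 = 0.0499

Answer: 11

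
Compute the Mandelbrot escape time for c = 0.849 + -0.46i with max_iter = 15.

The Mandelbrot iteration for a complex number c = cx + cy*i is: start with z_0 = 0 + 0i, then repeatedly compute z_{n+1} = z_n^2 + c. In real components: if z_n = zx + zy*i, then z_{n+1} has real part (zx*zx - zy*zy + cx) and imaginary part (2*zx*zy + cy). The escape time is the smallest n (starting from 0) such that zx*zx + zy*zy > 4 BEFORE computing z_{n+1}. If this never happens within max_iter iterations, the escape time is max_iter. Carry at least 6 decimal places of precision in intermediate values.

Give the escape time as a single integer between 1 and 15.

Answer: 3

Derivation:
z_0 = 0 + 0i, c = 0.8490 + -0.4600i
Iter 1: z = 0.8490 + -0.4600i, |z|^2 = 0.9324
Iter 2: z = 1.3582 + -1.2411i, |z|^2 = 3.3850
Iter 3: z = 1.1534 + -3.8313i, |z|^2 = 16.0090
Escaped at iteration 3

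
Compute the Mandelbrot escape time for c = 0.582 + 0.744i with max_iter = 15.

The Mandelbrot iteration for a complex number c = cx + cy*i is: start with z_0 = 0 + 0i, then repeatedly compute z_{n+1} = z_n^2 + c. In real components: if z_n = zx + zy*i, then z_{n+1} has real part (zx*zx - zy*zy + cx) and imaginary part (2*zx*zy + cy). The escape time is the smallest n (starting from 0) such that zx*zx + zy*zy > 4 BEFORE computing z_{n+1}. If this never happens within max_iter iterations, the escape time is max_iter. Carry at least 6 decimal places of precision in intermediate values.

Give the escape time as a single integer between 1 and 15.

Answer: 3

Derivation:
z_0 = 0 + 0i, c = 0.5820 + 0.7440i
Iter 1: z = 0.5820 + 0.7440i, |z|^2 = 0.8923
Iter 2: z = 0.3672 + 1.6100i, |z|^2 = 2.7270
Iter 3: z = -1.8753 + 1.9264i, |z|^2 = 7.2277
Escaped at iteration 3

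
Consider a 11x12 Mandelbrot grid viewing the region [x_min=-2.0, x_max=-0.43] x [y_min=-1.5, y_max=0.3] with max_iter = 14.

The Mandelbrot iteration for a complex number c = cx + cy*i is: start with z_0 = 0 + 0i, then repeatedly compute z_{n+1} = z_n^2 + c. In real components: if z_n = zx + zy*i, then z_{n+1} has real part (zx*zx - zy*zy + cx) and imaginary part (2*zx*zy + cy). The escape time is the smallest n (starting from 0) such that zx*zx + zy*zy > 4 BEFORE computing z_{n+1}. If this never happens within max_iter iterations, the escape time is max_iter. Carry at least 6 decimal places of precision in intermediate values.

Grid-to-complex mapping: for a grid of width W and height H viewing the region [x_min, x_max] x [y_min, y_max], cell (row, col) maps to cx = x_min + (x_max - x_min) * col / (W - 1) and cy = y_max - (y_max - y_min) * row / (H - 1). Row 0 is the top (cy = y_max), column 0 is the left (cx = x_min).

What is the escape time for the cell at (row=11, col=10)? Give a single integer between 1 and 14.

z_0 = 0 + 0i, c = -0.4300 + -1.5000i
Iter 1: z = -0.4300 + -1.5000i, |z|^2 = 2.4349
Iter 2: z = -2.4951 + -0.2100i, |z|^2 = 6.2696
Escaped at iteration 2

Answer: 2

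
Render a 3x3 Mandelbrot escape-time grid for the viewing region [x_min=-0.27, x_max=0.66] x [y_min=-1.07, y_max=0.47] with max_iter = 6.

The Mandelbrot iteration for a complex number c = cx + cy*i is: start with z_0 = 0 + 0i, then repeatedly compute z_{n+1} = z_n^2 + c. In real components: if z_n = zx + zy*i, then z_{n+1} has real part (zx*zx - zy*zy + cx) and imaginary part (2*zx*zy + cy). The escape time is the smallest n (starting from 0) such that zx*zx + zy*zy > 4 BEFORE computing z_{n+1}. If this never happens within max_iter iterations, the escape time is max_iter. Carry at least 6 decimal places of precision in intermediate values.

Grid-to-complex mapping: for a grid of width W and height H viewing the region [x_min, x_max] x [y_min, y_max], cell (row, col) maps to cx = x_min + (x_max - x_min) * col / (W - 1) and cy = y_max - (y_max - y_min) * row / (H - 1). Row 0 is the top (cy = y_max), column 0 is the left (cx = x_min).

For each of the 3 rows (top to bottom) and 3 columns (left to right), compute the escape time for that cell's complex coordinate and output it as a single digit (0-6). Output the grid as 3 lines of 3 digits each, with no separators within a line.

(row=0, col=0): c = -0.2700 + 0.4700i → escape time 6
(row=0, col=1): c = 0.1950 + 0.4700i → escape time 6
(row=0, col=2): c = 0.6600 + 0.4700i → escape time 3
(row=1, col=0): c = -0.2700 + -0.3000i → escape time 6
(row=1, col=1): c = 0.1950 + -0.3000i → escape time 6
(row=1, col=2): c = 0.6600 + -0.3000i → escape time 3
(row=2, col=0): c = -0.2700 + -1.0700i → escape time 5
(row=2, col=1): c = 0.1950 + -1.0700i → escape time 3
(row=2, col=2): c = 0.6600 + -1.0700i → escape time 2

Answer: 663
663
532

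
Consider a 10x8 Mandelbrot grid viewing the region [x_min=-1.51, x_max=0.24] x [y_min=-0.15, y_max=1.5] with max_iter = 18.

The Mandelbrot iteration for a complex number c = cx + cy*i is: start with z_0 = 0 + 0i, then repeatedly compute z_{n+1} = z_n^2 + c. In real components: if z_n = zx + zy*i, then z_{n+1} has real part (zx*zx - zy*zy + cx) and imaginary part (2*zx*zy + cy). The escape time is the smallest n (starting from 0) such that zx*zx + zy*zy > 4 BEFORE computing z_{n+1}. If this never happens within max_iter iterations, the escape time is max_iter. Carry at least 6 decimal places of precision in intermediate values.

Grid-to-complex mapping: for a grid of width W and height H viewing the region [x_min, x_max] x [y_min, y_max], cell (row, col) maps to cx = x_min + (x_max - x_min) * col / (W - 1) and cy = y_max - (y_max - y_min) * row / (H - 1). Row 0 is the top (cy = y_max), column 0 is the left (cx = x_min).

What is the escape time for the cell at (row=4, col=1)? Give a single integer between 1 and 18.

z_0 = 0 + 0i, c = -1.3156 + 0.5571i
Iter 1: z = -1.3156 + 0.5571i, |z|^2 = 2.0411
Iter 2: z = 0.1047 + -0.9088i, |z|^2 = 0.8368
Iter 3: z = -2.1304 + 0.3668i, |z|^2 = 4.6733
Escaped at iteration 3

Answer: 3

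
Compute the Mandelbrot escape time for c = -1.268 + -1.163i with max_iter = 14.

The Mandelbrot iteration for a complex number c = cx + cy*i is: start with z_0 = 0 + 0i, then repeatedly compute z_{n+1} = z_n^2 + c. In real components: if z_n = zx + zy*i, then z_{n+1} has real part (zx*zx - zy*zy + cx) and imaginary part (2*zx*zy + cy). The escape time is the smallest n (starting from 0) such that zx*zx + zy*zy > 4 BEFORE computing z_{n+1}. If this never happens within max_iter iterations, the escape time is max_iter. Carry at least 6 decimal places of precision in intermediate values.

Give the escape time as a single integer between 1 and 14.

z_0 = 0 + 0i, c = -1.2680 + -1.1630i
Iter 1: z = -1.2680 + -1.1630i, |z|^2 = 2.9604
Iter 2: z = -1.0127 + 1.7864i, |z|^2 = 4.2168
Escaped at iteration 2

Answer: 2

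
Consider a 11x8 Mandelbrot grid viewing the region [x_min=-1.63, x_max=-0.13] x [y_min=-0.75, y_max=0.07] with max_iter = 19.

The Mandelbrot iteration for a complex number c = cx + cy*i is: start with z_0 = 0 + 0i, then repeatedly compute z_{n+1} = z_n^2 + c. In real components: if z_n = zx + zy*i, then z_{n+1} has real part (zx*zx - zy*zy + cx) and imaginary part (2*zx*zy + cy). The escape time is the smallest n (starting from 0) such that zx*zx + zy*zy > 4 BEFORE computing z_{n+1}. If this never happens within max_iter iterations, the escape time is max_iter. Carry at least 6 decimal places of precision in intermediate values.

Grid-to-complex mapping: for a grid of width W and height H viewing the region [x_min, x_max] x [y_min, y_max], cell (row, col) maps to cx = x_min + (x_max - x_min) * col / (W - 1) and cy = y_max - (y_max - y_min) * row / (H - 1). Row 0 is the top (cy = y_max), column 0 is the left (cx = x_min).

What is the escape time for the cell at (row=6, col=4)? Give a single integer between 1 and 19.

z_0 = 0 + 0i, c = -1.0300 + -0.6329i
Iter 1: z = -1.0300 + -0.6329i, |z|^2 = 1.4614
Iter 2: z = -0.3696 + 0.6708i, |z|^2 = 0.5866
Iter 3: z = -1.3434 + -1.1287i, |z|^2 = 3.0788
Iter 4: z = -0.4993 + 2.3999i, |z|^2 = 6.0086
Escaped at iteration 4

Answer: 4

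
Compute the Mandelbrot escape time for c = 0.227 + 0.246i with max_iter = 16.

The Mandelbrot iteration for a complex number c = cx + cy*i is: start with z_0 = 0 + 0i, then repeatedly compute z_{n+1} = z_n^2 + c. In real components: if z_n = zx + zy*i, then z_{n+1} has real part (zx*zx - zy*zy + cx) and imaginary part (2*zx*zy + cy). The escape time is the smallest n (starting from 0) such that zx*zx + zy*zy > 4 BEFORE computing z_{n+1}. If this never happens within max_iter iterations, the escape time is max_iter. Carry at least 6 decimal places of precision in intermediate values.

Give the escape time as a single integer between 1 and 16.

z_0 = 0 + 0i, c = 0.2270 + 0.2460i
Iter 1: z = 0.2270 + 0.2460i, |z|^2 = 0.1120
Iter 2: z = 0.2180 + 0.3577i, |z|^2 = 0.1755
Iter 3: z = 0.1466 + 0.4020i, |z|^2 = 0.1831
Iter 4: z = 0.0869 + 0.3638i, |z|^2 = 0.1399
Iter 5: z = 0.1022 + 0.3092i, |z|^2 = 0.1061
Iter 6: z = 0.1418 + 0.3092i, |z|^2 = 0.1157
Iter 7: z = 0.1515 + 0.3337i, |z|^2 = 0.1343
Iter 8: z = 0.1386 + 0.3471i, |z|^2 = 0.1397
Iter 9: z = 0.1257 + 0.3422i, |z|^2 = 0.1329
Iter 10: z = 0.1257 + 0.3321i, |z|^2 = 0.1261
Iter 11: z = 0.1325 + 0.3295i, |z|^2 = 0.1261
Iter 12: z = 0.1360 + 0.3333i, |z|^2 = 0.1296
Iter 13: z = 0.1344 + 0.3367i, |z|^2 = 0.1314
Iter 14: z = 0.1317 + 0.3365i, |z|^2 = 0.1306
Iter 15: z = 0.1311 + 0.3346i, |z|^2 = 0.1292

Answer: 16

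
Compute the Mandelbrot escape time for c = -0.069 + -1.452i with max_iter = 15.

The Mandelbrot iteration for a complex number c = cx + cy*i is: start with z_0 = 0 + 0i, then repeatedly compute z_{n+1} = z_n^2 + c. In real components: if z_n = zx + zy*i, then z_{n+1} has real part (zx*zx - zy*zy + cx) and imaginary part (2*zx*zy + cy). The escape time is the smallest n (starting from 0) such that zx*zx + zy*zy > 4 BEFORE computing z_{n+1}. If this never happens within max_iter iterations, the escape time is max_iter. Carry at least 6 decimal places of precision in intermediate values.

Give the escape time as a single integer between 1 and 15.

z_0 = 0 + 0i, c = -0.0690 + -1.4520i
Iter 1: z = -0.0690 + -1.4520i, |z|^2 = 2.1131
Iter 2: z = -2.1725 + -1.2516i, |z|^2 = 6.2865
Escaped at iteration 2

Answer: 2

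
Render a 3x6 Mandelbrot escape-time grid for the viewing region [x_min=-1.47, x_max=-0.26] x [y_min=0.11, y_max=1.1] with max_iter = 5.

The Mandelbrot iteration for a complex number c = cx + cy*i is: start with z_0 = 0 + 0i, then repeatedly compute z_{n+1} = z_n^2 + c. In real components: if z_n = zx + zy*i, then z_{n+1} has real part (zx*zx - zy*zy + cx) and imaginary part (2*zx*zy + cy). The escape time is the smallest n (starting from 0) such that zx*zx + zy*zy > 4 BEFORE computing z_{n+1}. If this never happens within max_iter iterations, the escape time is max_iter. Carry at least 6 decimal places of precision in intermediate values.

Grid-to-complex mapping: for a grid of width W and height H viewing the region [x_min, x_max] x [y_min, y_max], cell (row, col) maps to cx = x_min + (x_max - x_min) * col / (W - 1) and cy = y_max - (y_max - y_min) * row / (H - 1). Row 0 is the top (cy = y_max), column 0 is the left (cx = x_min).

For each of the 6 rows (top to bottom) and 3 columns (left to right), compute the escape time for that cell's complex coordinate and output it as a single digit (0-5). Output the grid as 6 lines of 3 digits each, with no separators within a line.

(row=0, col=0): c = -1.4700 + 1.1000i → escape time 2
(row=0, col=1): c = -0.8650 + 1.1000i → escape time 3
(row=0, col=2): c = -0.2600 + 1.1000i → escape time 5
(row=1, col=0): c = -1.4700 + 0.9020i → escape time 3
(row=1, col=1): c = -0.8650 + 0.9020i → escape time 3
(row=1, col=2): c = -0.2600 + 0.9020i → escape time 5
(row=2, col=0): c = -1.4700 + 0.7040i → escape time 3
(row=2, col=1): c = -0.8650 + 0.7040i → escape time 4
(row=2, col=2): c = -0.2600 + 0.7040i → escape time 5
(row=3, col=0): c = -1.4700 + 0.5060i → escape time 3
(row=3, col=1): c = -0.8650 + 0.5060i → escape time 5
(row=3, col=2): c = -0.2600 + 0.5060i → escape time 5
(row=4, col=0): c = -1.4700 + 0.3080i → escape time 5
(row=4, col=1): c = -0.8650 + 0.3080i → escape time 5
(row=4, col=2): c = -0.2600 + 0.3080i → escape time 5
(row=5, col=0): c = -1.4700 + 0.1100i → escape time 5
(row=5, col=1): c = -0.8650 + 0.1100i → escape time 5
(row=5, col=2): c = -0.2600 + 0.1100i → escape time 5

Answer: 235
335
345
355
555
555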